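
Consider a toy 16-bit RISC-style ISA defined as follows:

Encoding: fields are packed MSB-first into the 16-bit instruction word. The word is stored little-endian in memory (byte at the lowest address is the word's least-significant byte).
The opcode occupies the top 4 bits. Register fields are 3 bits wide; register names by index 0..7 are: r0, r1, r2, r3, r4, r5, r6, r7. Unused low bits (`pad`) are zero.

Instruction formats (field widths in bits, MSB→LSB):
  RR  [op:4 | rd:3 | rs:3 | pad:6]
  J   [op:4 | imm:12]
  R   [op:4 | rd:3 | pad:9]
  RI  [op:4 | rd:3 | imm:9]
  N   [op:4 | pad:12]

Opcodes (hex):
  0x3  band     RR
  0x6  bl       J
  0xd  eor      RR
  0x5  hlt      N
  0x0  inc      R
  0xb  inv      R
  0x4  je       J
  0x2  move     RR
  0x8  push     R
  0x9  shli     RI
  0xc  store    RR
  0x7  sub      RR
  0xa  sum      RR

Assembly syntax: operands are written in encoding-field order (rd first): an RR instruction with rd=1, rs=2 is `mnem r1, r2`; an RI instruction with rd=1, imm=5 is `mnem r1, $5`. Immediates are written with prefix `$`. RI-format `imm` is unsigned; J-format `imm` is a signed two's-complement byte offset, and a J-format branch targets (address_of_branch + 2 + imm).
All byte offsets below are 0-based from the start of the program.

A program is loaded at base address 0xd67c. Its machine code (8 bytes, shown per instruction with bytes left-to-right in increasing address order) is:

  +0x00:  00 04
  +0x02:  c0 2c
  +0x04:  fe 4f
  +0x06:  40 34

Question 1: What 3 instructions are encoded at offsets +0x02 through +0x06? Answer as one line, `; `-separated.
+0x02: c0 2c ⇒ word 0x2cc0 (little)
  top 4b → 0x2 → move [RR]
  rd: (w>>9)&0x7=0x6 → r6
  rs: (w>>6)&0x7=0x3 → r3
+0x04: fe 4f ⇒ word 0x4ffe (little)
  top 4b → 0x4 → je [J]
  imm: (w>>0)&0xfff=0xffe (s12→-2) → $-2
+0x06: 40 34 ⇒ word 0x3440 (little)
  top 4b → 0x3 → band [RR]
  rd: (w>>9)&0x7=0x2 → r2
  rs: (w>>6)&0x7=0x1 → r1

move r6, r3; je $-2; band r2, r1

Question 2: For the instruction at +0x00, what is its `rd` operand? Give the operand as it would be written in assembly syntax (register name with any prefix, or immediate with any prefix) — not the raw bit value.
r2

@+00  little-endian(00 04) = 0x0400
  top 4b → 0x0 → inc [R]
  rd@[11:9]=0x2 ⇒ r2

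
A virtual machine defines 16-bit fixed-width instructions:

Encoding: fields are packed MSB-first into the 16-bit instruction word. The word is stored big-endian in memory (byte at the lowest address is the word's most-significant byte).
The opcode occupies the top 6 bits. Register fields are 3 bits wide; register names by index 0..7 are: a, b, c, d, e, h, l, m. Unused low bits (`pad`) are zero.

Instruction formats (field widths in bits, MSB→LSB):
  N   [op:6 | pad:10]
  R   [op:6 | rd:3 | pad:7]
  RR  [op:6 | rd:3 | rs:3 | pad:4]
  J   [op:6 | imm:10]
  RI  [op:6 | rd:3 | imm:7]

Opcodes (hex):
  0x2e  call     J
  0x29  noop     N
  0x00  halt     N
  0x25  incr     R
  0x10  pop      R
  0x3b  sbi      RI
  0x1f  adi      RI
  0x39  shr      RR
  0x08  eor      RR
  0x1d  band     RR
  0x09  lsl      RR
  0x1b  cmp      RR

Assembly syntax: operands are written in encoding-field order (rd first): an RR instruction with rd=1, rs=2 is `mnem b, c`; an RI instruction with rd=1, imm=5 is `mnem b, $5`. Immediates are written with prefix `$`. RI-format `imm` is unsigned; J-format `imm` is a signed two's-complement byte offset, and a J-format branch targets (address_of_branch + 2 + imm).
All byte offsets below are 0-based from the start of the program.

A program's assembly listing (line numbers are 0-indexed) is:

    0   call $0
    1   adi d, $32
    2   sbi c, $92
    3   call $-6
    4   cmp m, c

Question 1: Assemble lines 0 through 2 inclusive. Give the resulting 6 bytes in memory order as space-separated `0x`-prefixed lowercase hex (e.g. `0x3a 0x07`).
line 0 (call): pack op=0x2e:6|imm=0:10 = 0xb800; big→ b8 00
line 1 (adi): pack op=0x1f:6|rd=3:3|imm=32:7 = 0x7da0; big→ 7d a0
line 2 (sbi): pack op=0x3b:6|rd=2:3|imm=92:7 = 0xed5c; big→ ed 5c

0xb8 0x00 0x7d 0xa0 0xed 0x5c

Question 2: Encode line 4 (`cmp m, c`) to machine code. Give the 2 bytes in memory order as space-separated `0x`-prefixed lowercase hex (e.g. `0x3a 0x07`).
line 4 (cmp): pack op=0x1b:6|rd=7:3|rs=2:3|pad=0:4 = 0x6fa0; big→ 6f a0

0x6f 0xa0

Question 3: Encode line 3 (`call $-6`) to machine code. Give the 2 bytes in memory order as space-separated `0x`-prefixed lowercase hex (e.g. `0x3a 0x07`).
0xbb 0xfa

line 3 (call): pack op=0x2e:6|imm=-6:10 = 0xbbfa; big→ bb fa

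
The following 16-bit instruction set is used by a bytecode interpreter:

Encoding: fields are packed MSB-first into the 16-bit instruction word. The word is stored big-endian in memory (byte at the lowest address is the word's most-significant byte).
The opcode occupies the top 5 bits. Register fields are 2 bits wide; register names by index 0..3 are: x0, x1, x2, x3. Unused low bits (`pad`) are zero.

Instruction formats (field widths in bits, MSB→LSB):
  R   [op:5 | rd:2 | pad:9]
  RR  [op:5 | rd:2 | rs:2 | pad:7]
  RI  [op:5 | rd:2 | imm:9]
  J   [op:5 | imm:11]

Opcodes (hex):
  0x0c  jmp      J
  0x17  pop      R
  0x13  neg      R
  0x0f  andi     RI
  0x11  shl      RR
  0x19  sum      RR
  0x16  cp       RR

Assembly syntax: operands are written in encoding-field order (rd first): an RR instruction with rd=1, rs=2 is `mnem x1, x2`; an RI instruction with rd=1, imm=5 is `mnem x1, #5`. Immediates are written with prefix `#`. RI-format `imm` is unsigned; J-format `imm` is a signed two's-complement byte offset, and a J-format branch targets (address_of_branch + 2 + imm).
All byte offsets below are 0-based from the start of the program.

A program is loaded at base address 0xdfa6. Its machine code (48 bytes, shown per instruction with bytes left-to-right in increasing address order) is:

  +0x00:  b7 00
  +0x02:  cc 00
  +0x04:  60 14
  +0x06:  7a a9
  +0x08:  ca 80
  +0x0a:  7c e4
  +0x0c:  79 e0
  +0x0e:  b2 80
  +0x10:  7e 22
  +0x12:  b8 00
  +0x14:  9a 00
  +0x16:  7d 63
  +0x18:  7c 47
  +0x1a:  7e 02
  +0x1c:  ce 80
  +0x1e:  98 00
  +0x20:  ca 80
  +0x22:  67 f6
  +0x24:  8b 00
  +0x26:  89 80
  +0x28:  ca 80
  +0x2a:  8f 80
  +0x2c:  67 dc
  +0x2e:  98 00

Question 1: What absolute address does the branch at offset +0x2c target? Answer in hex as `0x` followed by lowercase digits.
+0x2c: 67 dc ⇒ word 0x67dc (big)
  op=0x67dc>>11=0xc ⇒ jmp (J)
  imm: (w>>0)&0x7ff=0x7dc (s11→-36) → #-36
  target = base 0xdfa6 + off 0x2c + 2 + imm -36 = 0xdfb0

0xdfb0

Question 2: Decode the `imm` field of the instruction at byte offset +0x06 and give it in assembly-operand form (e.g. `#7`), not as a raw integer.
off 0x06: read 7a a9 as big → 0x7aa9
  op=0x7aa9>>11=0xf ⇒ andi (RI)
  rd@[10:9]=0x1 ⇒ x1
  imm@[8:0]=0xa9 ⇒ #169

#169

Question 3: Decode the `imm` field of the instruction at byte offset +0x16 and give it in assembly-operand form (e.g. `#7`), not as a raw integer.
#355

+0x16: 7d 63 ⇒ word 0x7d63 (big)
  opcode bits[15:11]=0xf: andi/RI
  [10:9] rd=2 = x2
  [8:0] imm=355 = #355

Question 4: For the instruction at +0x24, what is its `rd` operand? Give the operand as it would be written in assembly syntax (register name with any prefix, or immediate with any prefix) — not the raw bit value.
+0x24: 8b 00 ⇒ word 0x8b00 (big)
  top 5b → 0x11 → shl [RR]
  [10:9] rd=1 = x1
  [8:7] rs=2 = x2

x1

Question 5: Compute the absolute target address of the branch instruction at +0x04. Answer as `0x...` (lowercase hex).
0xdfc0

@+04  big-endian(60 14) = 0x6014
  opcode bits[15:11]=0xc: jmp/J
  imm@[10:0]=0x14 ⇒ #20
  target = base 0xdfa6 + off 0x04 + 2 + imm 20 = 0xdfc0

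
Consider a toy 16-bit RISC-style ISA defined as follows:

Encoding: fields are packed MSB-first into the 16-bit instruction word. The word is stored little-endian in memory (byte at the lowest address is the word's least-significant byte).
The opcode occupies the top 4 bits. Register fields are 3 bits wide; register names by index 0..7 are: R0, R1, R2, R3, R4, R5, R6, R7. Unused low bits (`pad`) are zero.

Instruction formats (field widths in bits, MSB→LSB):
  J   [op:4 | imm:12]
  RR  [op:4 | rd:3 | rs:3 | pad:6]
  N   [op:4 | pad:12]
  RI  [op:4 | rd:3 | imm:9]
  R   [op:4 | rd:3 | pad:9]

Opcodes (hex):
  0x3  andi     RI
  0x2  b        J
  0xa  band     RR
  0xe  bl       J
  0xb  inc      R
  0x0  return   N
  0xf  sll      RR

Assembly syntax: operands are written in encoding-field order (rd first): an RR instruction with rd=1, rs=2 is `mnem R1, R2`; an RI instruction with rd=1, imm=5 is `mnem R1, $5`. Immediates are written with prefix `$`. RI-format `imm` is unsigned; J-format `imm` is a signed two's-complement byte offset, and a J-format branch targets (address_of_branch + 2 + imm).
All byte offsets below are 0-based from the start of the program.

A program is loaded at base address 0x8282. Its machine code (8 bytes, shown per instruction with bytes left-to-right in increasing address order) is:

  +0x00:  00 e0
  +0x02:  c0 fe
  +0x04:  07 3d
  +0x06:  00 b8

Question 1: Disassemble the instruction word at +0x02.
sll R7, R3

[02] c0 fe → 0xfec0
  op=0xfec0>>12=0xf ⇒ sll (RR)
  rd@[11:9]=0x7 ⇒ R7
  rs@[8:6]=0x3 ⇒ R3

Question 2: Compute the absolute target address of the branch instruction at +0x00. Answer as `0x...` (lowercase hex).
[00] 00 e0 → 0xe000
  top 4b → 0xe → bl [J]
  imm@[11:0]=0x0 ⇒ $0
  target = base 0x8282 + off 0x00 + 2 + imm 0 = 0x8284

0x8284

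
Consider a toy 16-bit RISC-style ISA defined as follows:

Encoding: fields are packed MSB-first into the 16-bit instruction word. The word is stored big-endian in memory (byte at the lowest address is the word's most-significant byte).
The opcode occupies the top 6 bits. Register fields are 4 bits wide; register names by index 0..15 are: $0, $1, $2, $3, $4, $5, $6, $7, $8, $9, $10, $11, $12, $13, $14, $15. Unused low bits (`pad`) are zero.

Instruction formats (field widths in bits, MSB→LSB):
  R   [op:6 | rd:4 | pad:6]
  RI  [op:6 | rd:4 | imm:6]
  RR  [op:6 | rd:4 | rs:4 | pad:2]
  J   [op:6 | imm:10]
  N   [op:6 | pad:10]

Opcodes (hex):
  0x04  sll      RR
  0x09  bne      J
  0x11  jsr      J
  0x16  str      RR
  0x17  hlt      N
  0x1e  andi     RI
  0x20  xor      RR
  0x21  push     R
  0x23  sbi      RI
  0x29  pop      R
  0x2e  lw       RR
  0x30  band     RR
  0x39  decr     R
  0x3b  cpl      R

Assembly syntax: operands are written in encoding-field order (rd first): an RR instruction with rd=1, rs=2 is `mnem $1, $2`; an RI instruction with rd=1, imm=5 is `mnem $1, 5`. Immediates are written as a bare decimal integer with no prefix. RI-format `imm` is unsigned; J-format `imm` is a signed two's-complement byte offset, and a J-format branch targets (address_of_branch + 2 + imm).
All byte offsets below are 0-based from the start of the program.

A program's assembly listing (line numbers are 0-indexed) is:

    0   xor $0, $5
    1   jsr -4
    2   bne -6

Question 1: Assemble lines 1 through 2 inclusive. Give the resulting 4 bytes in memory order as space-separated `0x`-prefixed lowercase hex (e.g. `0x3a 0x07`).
0x47 0xfc 0x27 0xfa

line 1 (jsr): pack op=0x11:6|imm=-4:10 = 0x47fc; big→ 47 fc
line 2 (bne): pack op=0x9:6|imm=-6:10 = 0x27fa; big→ 27 fa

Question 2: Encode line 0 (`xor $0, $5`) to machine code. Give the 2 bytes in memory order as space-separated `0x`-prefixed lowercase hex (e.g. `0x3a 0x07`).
0x80 0x14

L0: xor op=0x20:6|rd=0:4|rs=5:4|pad=0:2 ⇒ 0x8014 ⇒ big 80 14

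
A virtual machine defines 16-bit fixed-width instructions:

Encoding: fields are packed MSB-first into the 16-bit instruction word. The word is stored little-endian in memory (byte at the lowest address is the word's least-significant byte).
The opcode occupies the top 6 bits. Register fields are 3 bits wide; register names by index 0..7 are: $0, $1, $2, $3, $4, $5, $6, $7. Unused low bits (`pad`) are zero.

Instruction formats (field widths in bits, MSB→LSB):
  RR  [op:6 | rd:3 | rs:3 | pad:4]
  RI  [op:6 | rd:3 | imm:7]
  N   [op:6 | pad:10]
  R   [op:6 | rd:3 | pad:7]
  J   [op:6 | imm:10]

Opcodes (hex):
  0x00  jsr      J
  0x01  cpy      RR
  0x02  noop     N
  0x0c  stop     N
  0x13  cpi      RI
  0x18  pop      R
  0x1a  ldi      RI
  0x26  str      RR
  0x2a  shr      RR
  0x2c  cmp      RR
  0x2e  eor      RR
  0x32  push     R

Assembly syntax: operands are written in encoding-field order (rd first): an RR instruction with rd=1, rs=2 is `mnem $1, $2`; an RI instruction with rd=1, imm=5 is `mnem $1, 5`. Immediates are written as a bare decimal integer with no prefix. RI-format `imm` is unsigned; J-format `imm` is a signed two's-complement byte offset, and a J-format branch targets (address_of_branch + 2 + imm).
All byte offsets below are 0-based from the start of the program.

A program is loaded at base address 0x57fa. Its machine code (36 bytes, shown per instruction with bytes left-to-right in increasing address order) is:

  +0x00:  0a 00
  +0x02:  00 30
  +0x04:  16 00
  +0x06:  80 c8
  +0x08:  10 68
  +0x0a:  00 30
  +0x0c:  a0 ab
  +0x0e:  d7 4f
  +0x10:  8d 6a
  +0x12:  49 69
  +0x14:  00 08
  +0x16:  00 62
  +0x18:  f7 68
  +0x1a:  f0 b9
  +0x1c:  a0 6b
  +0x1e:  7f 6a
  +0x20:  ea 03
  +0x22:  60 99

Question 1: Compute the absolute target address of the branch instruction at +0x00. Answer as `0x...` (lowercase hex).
+0x00: 0a 00 ⇒ word 0x000a (little)
  op=0x000a>>10=0x0 ⇒ jsr (J)
  [9:0] imm=10 = 10
  target = base 0x57fa + off 0x00 + 2 + imm 10 = 0x5806

0x5806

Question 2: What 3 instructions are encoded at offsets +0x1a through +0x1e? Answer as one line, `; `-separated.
[1a] f0 b9 → 0xb9f0
  opcode bits[15:10]=0x2e: eor/RR
  [9:7] rd=3 = $3
  [6:4] rs=7 = $7
[1c] a0 6b → 0x6ba0
  opcode bits[15:10]=0x1a: ldi/RI
  [9:7] rd=7 = $7
  [6:0] imm=32 = 32
[1e] 7f 6a → 0x6a7f
  opcode bits[15:10]=0x1a: ldi/RI
  [9:7] rd=4 = $4
  [6:0] imm=127 = 127

eor $3, $7; ldi $7, 32; ldi $4, 127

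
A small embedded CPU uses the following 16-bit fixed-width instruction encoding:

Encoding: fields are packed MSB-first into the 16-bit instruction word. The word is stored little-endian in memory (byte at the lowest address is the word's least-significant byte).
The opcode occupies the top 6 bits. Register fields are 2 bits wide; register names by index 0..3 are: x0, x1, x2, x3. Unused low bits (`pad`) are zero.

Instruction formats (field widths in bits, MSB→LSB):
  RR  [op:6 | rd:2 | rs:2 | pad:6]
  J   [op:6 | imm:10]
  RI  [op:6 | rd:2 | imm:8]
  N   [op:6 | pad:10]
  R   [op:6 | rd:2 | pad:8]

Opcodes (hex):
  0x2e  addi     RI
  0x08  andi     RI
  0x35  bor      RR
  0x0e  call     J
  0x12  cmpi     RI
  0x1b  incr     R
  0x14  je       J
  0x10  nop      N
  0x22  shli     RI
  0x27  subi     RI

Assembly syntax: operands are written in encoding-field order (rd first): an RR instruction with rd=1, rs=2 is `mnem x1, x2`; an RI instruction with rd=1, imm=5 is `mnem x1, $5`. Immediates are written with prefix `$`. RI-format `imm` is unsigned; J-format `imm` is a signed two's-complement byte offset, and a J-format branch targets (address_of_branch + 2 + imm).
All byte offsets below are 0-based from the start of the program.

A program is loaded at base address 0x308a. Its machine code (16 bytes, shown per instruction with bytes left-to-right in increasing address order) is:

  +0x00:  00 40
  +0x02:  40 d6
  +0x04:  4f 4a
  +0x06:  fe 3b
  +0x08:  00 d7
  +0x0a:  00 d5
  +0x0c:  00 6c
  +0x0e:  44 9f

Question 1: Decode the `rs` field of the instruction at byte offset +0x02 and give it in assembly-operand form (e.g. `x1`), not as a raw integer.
[02] 40 d6 → 0xd640
  opcode bits[15:10]=0x35: bor/RR
  rd@[9:8]=0x2 ⇒ x2
  rs@[7:6]=0x1 ⇒ x1

x1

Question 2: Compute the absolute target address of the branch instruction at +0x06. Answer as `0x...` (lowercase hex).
0x3090

[06] fe 3b → 0x3bfe
  top 6b → 0xe → call [J]
  imm@[9:0]=0x3fe (s10→-2) ⇒ $-2
  target = base 0x308a + off 0x06 + 2 + imm -2 = 0x3090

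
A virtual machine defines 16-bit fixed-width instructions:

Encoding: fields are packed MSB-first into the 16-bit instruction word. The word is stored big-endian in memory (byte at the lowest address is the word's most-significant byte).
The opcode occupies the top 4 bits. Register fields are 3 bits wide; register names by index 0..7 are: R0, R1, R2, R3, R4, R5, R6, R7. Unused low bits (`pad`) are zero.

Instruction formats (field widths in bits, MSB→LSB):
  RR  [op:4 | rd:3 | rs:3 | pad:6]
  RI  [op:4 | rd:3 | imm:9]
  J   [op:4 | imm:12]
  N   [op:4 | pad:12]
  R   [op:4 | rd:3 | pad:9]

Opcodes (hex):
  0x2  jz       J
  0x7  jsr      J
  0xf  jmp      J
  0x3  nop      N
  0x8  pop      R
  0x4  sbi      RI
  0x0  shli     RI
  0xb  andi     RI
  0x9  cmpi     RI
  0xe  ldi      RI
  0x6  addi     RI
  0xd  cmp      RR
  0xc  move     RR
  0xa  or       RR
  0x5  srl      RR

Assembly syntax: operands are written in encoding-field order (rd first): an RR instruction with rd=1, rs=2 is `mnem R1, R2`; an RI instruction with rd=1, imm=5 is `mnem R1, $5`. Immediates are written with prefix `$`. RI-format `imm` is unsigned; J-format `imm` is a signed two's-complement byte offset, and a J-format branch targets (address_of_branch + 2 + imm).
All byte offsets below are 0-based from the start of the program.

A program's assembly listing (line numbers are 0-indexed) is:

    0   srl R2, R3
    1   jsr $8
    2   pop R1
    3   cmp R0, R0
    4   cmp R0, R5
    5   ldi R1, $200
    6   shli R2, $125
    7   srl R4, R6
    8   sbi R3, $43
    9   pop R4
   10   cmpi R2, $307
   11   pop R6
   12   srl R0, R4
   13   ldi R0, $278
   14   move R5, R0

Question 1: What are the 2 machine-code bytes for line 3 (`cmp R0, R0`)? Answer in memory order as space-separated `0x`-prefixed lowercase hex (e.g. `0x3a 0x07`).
L3: cmp op=0xd:4|rd=0:3|rs=0:3|pad=0:6 ⇒ 0xd000 ⇒ big d0 00

0xd0 0x00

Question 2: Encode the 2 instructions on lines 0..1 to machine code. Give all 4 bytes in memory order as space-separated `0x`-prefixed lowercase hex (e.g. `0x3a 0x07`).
0. srl fields op=0x5:4|rd=2:3|rs=3:3|pad=0:6 → word 54c0h → 54 c0
1. jsr fields op=0x7:4|imm=8:12 → word 7008h → 70 08

0x54 0xc0 0x70 0x08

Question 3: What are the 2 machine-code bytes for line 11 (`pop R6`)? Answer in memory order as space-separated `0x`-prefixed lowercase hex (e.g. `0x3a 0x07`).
0x8c 0x00

11. pop fields op=0x8:4|rd=6:3|pad=0:9 → word 8c00h → 8c 00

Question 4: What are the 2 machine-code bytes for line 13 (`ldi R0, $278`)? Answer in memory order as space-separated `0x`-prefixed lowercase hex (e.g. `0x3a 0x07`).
0xe1 0x16

line 13 (ldi): pack op=0xe:4|rd=0:3|imm=278:9 = 0xe116; big→ e1 16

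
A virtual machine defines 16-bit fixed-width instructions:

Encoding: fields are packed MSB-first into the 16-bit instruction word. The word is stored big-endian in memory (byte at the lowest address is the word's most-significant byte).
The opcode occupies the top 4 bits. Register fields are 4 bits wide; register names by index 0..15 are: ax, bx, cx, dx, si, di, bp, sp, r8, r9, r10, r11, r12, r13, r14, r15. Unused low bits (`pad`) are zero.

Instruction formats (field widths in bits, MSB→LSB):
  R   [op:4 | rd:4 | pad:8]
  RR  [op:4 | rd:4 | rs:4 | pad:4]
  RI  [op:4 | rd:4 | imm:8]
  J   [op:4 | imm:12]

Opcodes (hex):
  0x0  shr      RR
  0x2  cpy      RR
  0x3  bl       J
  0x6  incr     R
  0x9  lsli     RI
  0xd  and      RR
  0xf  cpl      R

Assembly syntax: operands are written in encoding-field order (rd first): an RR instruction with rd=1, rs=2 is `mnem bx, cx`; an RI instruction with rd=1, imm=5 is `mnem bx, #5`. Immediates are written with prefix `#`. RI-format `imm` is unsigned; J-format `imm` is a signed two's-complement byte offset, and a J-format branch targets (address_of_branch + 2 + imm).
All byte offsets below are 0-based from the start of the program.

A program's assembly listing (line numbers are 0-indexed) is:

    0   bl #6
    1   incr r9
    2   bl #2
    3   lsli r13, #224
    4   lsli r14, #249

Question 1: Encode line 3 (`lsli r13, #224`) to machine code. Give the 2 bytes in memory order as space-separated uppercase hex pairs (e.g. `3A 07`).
9D E0

L3: lsli op=0x9:4|rd=13:4|imm=224:8 ⇒ 0x9de0 ⇒ big 9d e0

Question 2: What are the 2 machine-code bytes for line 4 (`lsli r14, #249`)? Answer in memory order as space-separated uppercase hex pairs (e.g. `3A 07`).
9E F9

4. lsli fields op=0x9:4|rd=14:4|imm=249:8 → word 9ef9h → 9e f9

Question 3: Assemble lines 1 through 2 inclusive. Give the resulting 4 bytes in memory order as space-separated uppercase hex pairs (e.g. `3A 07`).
69 00 30 02

line 1 (incr): pack op=0x6:4|rd=9:4|pad=0:8 = 0x6900; big→ 69 00
line 2 (bl): pack op=0x3:4|imm=2:12 = 0x3002; big→ 30 02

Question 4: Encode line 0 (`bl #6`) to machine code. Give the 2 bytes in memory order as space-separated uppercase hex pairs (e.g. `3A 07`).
30 06

L0: bl op=0x3:4|imm=6:12 ⇒ 0x3006 ⇒ big 30 06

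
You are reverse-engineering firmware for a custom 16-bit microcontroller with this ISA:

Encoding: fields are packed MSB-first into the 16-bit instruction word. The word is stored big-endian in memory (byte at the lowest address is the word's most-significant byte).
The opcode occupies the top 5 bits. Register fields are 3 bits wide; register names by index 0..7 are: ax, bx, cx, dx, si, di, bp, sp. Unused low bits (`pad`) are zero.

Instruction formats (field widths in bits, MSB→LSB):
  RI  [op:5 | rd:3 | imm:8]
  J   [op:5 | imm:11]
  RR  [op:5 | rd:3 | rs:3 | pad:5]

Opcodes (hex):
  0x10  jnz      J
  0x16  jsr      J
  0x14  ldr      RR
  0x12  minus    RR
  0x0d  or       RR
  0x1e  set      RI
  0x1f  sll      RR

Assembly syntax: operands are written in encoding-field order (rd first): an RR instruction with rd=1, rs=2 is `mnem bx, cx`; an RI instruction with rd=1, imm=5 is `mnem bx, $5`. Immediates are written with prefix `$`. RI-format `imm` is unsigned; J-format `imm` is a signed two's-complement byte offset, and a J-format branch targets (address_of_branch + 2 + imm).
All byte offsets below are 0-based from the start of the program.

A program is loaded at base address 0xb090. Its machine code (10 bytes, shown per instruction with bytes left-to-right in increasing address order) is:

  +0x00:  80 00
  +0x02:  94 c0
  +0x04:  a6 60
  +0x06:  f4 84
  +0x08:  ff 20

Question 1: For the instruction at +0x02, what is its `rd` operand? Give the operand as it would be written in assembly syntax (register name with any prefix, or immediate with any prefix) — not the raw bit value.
si

[02] 94 c0 → 0x94c0
  top 5b → 0x12 → minus [RR]
  [10:8] rd=4 = si
  [7:5] rs=6 = bp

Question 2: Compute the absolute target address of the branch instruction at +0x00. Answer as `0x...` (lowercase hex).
0xb092

off 0x00: read 80 00 as big → 0x8000
  top 5b → 0x10 → jnz [J]
  [10:0] imm=0 = $0
  target = base 0xb090 + off 0x00 + 2 + imm 0 = 0xb092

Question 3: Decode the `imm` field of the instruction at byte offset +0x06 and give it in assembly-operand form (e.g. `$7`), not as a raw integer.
@+06  big-endian(f4 84) = 0xf484
  opcode bits[15:11]=0x1e: set/RI
  rd@[10:8]=0x4 ⇒ si
  imm@[7:0]=0x84 ⇒ $132

$132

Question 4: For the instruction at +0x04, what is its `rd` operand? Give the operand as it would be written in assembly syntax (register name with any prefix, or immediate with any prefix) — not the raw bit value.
bp

@+04  big-endian(a6 60) = 0xa660
  opcode bits[15:11]=0x14: ldr/RR
  rd@[10:8]=0x6 ⇒ bp
  rs@[7:5]=0x3 ⇒ dx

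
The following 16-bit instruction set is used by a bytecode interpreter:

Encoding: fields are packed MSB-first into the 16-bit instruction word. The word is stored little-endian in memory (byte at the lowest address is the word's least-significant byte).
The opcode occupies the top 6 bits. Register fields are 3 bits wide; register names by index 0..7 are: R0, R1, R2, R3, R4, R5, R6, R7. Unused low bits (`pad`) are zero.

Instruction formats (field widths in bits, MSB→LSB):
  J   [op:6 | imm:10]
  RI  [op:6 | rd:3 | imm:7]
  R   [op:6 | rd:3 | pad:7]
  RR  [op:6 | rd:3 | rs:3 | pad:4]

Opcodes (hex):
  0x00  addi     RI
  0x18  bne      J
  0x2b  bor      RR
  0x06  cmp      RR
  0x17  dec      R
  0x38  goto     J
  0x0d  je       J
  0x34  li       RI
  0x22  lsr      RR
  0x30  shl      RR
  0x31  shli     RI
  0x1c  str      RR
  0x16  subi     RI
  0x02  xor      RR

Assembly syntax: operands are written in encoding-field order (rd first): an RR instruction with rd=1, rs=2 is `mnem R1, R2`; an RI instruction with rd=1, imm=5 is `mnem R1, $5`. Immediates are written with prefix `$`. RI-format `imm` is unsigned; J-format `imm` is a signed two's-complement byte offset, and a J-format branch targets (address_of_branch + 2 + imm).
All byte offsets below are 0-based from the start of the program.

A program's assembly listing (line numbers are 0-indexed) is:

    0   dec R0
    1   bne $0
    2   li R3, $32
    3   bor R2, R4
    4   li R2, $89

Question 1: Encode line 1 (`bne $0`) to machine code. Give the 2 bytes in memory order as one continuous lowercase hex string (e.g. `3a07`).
0060

L1: bne op=0x18:6|imm=0:10 ⇒ 0x6000 ⇒ little 00 60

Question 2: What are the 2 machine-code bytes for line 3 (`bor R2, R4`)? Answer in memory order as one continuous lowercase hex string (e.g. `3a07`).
L3: bor op=0x2b:6|rd=2:3|rs=4:3|pad=0:4 ⇒ 0xad40 ⇒ little 40 ad

40ad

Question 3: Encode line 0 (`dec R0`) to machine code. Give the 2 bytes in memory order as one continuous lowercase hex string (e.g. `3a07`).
L0: dec op=0x17:6|rd=0:3|pad=0:7 ⇒ 0x5c00 ⇒ little 00 5c

005c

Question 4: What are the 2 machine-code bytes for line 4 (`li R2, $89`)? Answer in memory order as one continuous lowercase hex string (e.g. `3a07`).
59d1

line 4 (li): pack op=0x34:6|rd=2:3|imm=89:7 = 0xd159; little→ 59 d1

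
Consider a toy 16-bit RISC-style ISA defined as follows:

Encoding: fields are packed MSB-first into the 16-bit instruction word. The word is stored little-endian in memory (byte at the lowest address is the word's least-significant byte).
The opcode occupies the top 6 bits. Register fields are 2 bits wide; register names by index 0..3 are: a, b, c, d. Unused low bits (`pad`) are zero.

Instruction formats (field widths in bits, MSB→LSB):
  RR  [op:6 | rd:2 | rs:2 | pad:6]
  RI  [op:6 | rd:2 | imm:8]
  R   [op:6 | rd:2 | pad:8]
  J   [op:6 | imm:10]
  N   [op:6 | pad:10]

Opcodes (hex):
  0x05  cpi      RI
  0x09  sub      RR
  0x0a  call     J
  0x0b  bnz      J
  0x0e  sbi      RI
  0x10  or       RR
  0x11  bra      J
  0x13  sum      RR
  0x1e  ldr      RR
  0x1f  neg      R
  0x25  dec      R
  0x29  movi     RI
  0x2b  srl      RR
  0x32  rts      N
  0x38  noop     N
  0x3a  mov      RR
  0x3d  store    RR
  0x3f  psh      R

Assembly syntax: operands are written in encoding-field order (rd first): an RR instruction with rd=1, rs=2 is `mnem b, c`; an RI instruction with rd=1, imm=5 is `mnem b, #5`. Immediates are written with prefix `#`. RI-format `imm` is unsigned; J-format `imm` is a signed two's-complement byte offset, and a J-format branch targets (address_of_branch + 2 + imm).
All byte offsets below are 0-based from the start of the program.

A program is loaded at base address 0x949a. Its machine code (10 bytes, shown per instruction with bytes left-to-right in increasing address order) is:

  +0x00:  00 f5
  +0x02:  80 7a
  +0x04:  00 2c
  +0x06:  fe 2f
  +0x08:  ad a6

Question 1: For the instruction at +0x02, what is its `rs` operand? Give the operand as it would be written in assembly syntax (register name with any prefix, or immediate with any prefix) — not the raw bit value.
@+02  little-endian(80 7a) = 0x7a80
  opcode bits[15:10]=0x1e: ldr/RR
  rd@[9:8]=0x2 ⇒ c
  rs@[7:6]=0x2 ⇒ c

c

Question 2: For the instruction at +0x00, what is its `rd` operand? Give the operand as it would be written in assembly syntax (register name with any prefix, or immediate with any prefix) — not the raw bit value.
b

off 0x00: read 00 f5 as little → 0xf500
  top 6b → 0x3d → store [RR]
  rd@[9:8]=0x1 ⇒ b
  rs@[7:6]=0x0 ⇒ a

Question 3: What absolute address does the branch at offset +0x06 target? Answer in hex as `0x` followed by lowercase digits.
[06] fe 2f → 0x2ffe
  op=0x2ffe>>10=0xb ⇒ bnz (J)
  imm: (w>>0)&0x3ff=0x3fe (s10→-2) → #-2
  target = base 0x949a + off 0x06 + 2 + imm -2 = 0x94a0

0x94a0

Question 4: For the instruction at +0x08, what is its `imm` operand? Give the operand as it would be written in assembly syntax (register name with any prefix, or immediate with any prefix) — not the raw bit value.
[08] ad a6 → 0xa6ad
  top 6b → 0x29 → movi [RI]
  [9:8] rd=2 = c
  [7:0] imm=173 = #173

#173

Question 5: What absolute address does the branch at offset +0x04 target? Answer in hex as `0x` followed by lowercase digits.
@+04  little-endian(00 2c) = 0x2c00
  opcode bits[15:10]=0xb: bnz/J
  imm@[9:0]=0x0 ⇒ #0
  target = base 0x949a + off 0x04 + 2 + imm 0 = 0x94a0

0x94a0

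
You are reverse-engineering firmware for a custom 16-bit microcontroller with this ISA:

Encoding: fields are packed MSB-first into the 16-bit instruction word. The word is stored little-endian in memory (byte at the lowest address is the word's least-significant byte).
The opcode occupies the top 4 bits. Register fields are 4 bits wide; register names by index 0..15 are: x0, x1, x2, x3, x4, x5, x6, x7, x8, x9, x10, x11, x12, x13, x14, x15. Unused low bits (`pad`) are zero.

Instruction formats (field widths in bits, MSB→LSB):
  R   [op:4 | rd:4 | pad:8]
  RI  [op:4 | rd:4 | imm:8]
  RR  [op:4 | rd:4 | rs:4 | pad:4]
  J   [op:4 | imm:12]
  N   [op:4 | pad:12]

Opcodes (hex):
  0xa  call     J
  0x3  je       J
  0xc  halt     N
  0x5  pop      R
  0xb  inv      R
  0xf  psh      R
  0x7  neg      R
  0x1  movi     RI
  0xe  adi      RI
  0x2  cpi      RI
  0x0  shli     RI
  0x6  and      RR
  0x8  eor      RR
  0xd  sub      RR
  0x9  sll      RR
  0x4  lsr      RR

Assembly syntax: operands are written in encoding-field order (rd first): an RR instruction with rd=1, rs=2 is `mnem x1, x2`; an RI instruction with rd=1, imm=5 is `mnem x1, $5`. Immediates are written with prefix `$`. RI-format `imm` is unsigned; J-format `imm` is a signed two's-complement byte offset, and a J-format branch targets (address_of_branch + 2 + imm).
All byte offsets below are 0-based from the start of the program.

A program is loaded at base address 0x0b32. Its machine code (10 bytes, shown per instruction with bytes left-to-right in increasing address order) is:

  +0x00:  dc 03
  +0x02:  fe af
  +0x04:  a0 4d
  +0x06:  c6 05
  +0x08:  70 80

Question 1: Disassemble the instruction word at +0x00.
off 0x00: read dc 03 as little → 0x03dc
  top 4b → 0x0 → shli [RI]
  rd: (w>>8)&0xf=0x3 → x3
  imm: (w>>0)&0xff=0xdc → $220

shli x3, $220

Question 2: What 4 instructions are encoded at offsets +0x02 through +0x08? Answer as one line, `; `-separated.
+0x02: fe af ⇒ word 0xaffe (little)
  op=0xaffe>>12=0xa ⇒ call (J)
  imm: (w>>0)&0xfff=0xffe (s12→-2) → $-2
+0x04: a0 4d ⇒ word 0x4da0 (little)
  op=0x4da0>>12=0x4 ⇒ lsr (RR)
  rd: (w>>8)&0xf=0xd → x13
  rs: (w>>4)&0xf=0xa → x10
+0x06: c6 05 ⇒ word 0x05c6 (little)
  op=0x05c6>>12=0x0 ⇒ shli (RI)
  rd: (w>>8)&0xf=0x5 → x5
  imm: (w>>0)&0xff=0xc6 → $198
+0x08: 70 80 ⇒ word 0x8070 (little)
  op=0x8070>>12=0x8 ⇒ eor (RR)
  rd: (w>>8)&0xf=0x0 → x0
  rs: (w>>4)&0xf=0x7 → x7

call $-2; lsr x13, x10; shli x5, $198; eor x0, x7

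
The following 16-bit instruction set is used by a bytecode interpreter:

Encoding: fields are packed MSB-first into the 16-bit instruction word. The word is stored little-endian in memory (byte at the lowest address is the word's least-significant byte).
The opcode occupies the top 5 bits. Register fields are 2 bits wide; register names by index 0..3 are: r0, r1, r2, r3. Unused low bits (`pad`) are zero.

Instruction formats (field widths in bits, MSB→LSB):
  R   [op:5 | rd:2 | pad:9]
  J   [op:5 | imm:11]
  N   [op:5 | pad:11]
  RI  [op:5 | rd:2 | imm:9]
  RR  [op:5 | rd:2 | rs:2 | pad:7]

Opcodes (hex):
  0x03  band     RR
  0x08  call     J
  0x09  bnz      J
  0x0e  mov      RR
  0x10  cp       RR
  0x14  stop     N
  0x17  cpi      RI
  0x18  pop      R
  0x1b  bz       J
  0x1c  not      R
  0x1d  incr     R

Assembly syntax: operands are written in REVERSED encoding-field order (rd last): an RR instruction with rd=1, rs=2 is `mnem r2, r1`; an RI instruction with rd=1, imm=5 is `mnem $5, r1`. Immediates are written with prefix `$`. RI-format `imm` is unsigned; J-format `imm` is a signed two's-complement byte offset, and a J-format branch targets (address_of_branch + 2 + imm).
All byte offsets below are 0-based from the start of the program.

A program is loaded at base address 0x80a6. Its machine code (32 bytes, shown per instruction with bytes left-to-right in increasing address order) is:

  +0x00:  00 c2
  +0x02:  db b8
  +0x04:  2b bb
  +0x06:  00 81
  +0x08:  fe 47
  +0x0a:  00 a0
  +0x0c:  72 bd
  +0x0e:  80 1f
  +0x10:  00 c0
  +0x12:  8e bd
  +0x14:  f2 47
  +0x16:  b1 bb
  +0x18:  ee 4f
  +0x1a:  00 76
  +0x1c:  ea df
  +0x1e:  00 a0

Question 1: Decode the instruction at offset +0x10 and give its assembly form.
pop r0

off 0x10: read 00 c0 as little → 0xc000
  op=0xc000>>11=0x18 ⇒ pop (R)
  rd@[10:9]=0x0 ⇒ r0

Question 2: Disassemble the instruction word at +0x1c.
[1c] ea df → 0xdfea
  opcode bits[15:11]=0x1b: bz/J
  [10:0] imm=2026 (s11→-22) = $-22

bz $-22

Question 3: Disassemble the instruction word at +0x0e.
+0x0e: 80 1f ⇒ word 0x1f80 (little)
  opcode bits[15:11]=0x3: band/RR
  rd@[10:9]=0x3 ⇒ r3
  rs@[8:7]=0x3 ⇒ r3

band r3, r3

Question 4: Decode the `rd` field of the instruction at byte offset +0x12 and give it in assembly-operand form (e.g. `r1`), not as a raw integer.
r2

[12] 8e bd → 0xbd8e
  op=0xbd8e>>11=0x17 ⇒ cpi (RI)
  rd@[10:9]=0x2 ⇒ r2
  imm@[8:0]=0x18e ⇒ $398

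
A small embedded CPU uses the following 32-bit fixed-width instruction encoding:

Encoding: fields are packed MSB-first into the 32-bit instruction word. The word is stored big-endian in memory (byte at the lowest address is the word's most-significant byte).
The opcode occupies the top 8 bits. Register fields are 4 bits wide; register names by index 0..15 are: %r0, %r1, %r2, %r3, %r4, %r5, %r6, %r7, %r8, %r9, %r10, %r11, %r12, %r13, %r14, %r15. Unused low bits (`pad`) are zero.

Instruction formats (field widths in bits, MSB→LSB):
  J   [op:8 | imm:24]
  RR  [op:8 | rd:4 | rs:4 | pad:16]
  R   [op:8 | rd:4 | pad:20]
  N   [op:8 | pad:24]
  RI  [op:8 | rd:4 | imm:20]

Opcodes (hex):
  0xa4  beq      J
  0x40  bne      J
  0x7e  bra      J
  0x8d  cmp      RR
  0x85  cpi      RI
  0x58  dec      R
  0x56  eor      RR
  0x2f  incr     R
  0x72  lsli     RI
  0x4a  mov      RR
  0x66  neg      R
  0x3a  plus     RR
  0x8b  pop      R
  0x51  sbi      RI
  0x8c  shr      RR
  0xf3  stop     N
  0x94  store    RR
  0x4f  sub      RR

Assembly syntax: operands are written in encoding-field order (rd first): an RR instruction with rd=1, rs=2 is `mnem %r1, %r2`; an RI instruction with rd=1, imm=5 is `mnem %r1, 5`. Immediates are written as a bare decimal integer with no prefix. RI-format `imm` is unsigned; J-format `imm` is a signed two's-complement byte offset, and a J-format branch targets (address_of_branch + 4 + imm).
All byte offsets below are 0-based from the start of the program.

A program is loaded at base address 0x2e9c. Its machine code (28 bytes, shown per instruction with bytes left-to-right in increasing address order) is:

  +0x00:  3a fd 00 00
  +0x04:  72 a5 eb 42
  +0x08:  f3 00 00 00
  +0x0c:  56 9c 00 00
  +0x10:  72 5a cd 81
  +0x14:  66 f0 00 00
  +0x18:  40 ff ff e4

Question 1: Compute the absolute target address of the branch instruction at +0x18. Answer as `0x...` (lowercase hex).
[18] 40 ff ff e4 → 0x40ffffe4
  top 8b → 0x40 → bne [J]
  imm: (w>>0)&0xffffff=0xffffe4 (s24→-28) → -28
  target = base 0x2e9c + off 0x18 + 4 + imm -28 = 0x2e9c

0x2e9c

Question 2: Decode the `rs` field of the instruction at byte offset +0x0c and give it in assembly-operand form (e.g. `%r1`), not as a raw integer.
[0c] 56 9c 00 00 → 0x569c0000
  opcode bits[31:24]=0x56: eor/RR
  [23:20] rd=9 = %r9
  [19:16] rs=12 = %r12

%r12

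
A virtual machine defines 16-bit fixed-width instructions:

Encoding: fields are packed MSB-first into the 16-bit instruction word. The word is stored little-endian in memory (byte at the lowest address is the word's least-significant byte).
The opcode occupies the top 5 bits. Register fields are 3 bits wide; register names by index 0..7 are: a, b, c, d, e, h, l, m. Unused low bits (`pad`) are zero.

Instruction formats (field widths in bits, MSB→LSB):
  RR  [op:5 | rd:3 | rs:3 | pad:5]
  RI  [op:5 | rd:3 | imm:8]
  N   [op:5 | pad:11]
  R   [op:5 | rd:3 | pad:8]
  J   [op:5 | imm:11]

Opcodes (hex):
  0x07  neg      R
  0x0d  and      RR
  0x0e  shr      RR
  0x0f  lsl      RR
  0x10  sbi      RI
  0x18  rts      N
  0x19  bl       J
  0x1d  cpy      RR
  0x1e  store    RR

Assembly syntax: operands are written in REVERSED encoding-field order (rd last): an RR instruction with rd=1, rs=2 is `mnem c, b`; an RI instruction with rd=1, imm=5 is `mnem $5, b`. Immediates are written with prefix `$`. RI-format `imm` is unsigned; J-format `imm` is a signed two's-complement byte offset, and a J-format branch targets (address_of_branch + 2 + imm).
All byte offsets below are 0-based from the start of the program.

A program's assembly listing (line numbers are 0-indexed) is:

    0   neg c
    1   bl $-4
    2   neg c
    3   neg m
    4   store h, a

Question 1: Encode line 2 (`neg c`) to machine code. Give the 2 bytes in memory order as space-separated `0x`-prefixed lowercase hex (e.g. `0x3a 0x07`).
line 2 (neg): pack op=0x7:5|rd=2:3|pad=0:8 = 0x3a00; little→ 00 3a

0x00 0x3a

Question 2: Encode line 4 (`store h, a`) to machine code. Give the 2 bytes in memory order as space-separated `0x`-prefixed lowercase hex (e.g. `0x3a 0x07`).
L4: store op=0x1e:5|rd=0:3|rs=5:3|pad=0:5 ⇒ 0xf0a0 ⇒ little a0 f0

0xa0 0xf0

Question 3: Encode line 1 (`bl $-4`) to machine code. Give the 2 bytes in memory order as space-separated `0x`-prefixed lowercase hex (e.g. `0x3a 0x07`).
line 1 (bl): pack op=0x19:5|imm=-4:11 = 0xcffc; little→ fc cf

0xfc 0xcf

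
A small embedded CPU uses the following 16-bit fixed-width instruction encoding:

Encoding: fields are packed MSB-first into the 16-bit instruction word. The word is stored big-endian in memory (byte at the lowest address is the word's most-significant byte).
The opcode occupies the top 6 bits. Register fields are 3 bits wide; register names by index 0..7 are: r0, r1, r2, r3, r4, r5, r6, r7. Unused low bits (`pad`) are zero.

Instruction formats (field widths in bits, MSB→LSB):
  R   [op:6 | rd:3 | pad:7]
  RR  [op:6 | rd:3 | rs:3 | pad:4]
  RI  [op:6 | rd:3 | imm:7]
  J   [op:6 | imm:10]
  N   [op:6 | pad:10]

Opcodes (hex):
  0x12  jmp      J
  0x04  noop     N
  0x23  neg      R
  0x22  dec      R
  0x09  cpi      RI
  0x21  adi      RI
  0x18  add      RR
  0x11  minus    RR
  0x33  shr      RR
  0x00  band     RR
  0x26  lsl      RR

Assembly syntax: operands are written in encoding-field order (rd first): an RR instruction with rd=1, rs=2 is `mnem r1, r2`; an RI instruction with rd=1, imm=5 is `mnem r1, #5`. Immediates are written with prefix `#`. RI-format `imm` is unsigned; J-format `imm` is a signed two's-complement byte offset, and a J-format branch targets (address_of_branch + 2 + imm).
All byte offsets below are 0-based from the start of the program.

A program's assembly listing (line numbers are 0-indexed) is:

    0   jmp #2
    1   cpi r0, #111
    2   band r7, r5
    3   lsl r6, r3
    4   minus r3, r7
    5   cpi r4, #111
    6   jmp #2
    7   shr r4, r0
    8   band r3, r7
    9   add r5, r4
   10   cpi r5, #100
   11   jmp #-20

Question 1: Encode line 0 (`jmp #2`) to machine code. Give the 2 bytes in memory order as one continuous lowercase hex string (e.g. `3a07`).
4802

0. jmp fields op=0x12:6|imm=2:10 → word 4802h → 48 02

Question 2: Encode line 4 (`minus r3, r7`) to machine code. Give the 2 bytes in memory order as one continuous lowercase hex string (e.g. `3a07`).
45f0

line 4 (minus): pack op=0x11:6|rd=3:3|rs=7:3|pad=0:4 = 0x45f0; big→ 45 f0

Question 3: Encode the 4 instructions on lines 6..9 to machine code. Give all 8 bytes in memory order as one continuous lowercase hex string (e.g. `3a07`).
4802ce0001f062c0

6. jmp fields op=0x12:6|imm=2:10 → word 4802h → 48 02
7. shr fields op=0x33:6|rd=4:3|rs=0:3|pad=0:4 → word ce00h → ce 00
8. band fields op=0x0:6|rd=3:3|rs=7:3|pad=0:4 → word 01f0h → 01 f0
9. add fields op=0x18:6|rd=5:3|rs=4:3|pad=0:4 → word 62c0h → 62 c0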